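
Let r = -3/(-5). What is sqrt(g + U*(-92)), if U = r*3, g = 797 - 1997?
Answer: 2*I*sqrt(8535)/5 ≈ 36.954*I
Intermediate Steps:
r = 3/5 (r = -3*(-1/5) = 3/5 ≈ 0.60000)
g = -1200
U = 9/5 (U = (3/5)*3 = 9/5 ≈ 1.8000)
sqrt(g + U*(-92)) = sqrt(-1200 + (9/5)*(-92)) = sqrt(-1200 - 828/5) = sqrt(-6828/5) = 2*I*sqrt(8535)/5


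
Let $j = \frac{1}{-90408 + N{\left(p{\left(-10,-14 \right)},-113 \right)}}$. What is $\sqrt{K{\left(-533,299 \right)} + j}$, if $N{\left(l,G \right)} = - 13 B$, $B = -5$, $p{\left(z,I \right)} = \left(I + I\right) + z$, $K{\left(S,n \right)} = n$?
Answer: $\frac{2 \sqrt{610098836677}}{90343} \approx 17.292$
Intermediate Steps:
$p{\left(z,I \right)} = z + 2 I$ ($p{\left(z,I \right)} = 2 I + z = z + 2 I$)
$N{\left(l,G \right)} = 65$ ($N{\left(l,G \right)} = \left(-13\right) \left(-5\right) = 65$)
$j = - \frac{1}{90343}$ ($j = \frac{1}{-90408 + 65} = \frac{1}{-90343} = - \frac{1}{90343} \approx -1.1069 \cdot 10^{-5}$)
$\sqrt{K{\left(-533,299 \right)} + j} = \sqrt{299 - \frac{1}{90343}} = \sqrt{\frac{27012556}{90343}} = \frac{2 \sqrt{610098836677}}{90343}$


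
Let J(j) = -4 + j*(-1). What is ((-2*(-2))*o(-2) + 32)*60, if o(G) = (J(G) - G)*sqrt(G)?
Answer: 1920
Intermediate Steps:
J(j) = -4 - j
o(G) = sqrt(G)*(-4 - 2*G) (o(G) = ((-4 - G) - G)*sqrt(G) = (-4 - 2*G)*sqrt(G) = sqrt(G)*(-4 - 2*G))
((-2*(-2))*o(-2) + 32)*60 = ((-2*(-2))*(2*sqrt(-2)*(-2 - 1*(-2))) + 32)*60 = (4*(2*(I*sqrt(2))*(-2 + 2)) + 32)*60 = (4*(2*(I*sqrt(2))*0) + 32)*60 = (4*0 + 32)*60 = (0 + 32)*60 = 32*60 = 1920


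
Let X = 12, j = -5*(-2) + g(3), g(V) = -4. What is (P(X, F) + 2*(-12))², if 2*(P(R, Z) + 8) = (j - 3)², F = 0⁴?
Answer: 3025/4 ≈ 756.25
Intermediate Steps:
j = 6 (j = -5*(-2) - 4 = 10 - 4 = 6)
F = 0
P(R, Z) = -7/2 (P(R, Z) = -8 + (6 - 3)²/2 = -8 + (½)*3² = -8 + (½)*9 = -8 + 9/2 = -7/2)
(P(X, F) + 2*(-12))² = (-7/2 + 2*(-12))² = (-7/2 - 24)² = (-55/2)² = 3025/4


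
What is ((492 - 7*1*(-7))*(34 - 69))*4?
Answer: -75740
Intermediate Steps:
((492 - 7*1*(-7))*(34 - 69))*4 = ((492 - 7*(-7))*(-35))*4 = ((492 + 49)*(-35))*4 = (541*(-35))*4 = -18935*4 = -75740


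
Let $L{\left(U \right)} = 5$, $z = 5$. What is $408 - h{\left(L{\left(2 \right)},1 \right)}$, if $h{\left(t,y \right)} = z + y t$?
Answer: $398$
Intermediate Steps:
$h{\left(t,y \right)} = 5 + t y$ ($h{\left(t,y \right)} = 5 + y t = 5 + t y$)
$408 - h{\left(L{\left(2 \right)},1 \right)} = 408 - \left(5 + 5 \cdot 1\right) = 408 - \left(5 + 5\right) = 408 - 10 = 398$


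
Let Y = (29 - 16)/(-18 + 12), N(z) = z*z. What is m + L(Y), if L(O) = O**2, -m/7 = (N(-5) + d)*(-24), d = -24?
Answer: 6217/36 ≈ 172.69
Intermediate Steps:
N(z) = z**2
Y = -13/6 (Y = 13/(-6) = 13*(-1/6) = -13/6 ≈ -2.1667)
m = 168 (m = -7*((-5)**2 - 24)*(-24) = -7*(25 - 24)*(-24) = -7*(-24) = 168)
m + L(Y) = 168 + (-13/6)**2 = 168 + 169/36 = 6217/36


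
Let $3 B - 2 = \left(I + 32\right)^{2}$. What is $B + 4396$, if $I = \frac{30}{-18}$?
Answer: $\frac{126991}{27} \approx 4703.4$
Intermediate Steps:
$I = - \frac{5}{3}$ ($I = 30 \left(- \frac{1}{18}\right) = - \frac{5}{3} \approx -1.6667$)
$B = \frac{8299}{27}$ ($B = \frac{2}{3} + \frac{\left(- \frac{5}{3} + 32\right)^{2}}{3} = \frac{2}{3} + \frac{\left(\frac{91}{3}\right)^{2}}{3} = \frac{2}{3} + \frac{1}{3} \cdot \frac{8281}{9} = \frac{2}{3} + \frac{8281}{27} = \frac{8299}{27} \approx 307.37$)
$B + 4396 = \frac{8299}{27} + 4396 = \frac{126991}{27}$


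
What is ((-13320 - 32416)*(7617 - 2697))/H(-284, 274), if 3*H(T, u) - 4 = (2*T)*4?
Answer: 18751760/63 ≈ 2.9765e+5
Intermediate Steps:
H(T, u) = 4/3 + 8*T/3 (H(T, u) = 4/3 + ((2*T)*4)/3 = 4/3 + (8*T)/3 = 4/3 + 8*T/3)
((-13320 - 32416)*(7617 - 2697))/H(-284, 274) = ((-13320 - 32416)*(7617 - 2697))/(4/3 + (8/3)*(-284)) = (-45736*4920)/(4/3 - 2272/3) = -225021120/(-756) = -225021120*(-1/756) = 18751760/63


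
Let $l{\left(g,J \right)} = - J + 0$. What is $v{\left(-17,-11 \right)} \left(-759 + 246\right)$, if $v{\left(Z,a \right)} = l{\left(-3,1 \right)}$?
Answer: $513$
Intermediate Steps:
$l{\left(g,J \right)} = - J$
$v{\left(Z,a \right)} = -1$ ($v{\left(Z,a \right)} = \left(-1\right) 1 = -1$)
$v{\left(-17,-11 \right)} \left(-759 + 246\right) = - (-759 + 246) = \left(-1\right) \left(-513\right) = 513$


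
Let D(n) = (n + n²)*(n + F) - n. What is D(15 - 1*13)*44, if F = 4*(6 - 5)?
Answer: 1496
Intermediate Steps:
F = 4 (F = 4*1 = 4)
D(n) = -n + (4 + n)*(n + n²) (D(n) = (n + n²)*(n + 4) - n = (n + n²)*(4 + n) - n = (4 + n)*(n + n²) - n = -n + (4 + n)*(n + n²))
D(15 - 1*13)*44 = ((15 - 1*13)*(3 + (15 - 1*13)² + 5*(15 - 1*13)))*44 = ((15 - 13)*(3 + (15 - 13)² + 5*(15 - 13)))*44 = (2*(3 + 2² + 5*2))*44 = (2*(3 + 4 + 10))*44 = (2*17)*44 = 34*44 = 1496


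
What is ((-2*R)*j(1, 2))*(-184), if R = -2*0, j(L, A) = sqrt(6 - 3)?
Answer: 0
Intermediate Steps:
j(L, A) = sqrt(3)
R = 0
((-2*R)*j(1, 2))*(-184) = ((-2*0)*sqrt(3))*(-184) = (0*sqrt(3))*(-184) = 0*(-184) = 0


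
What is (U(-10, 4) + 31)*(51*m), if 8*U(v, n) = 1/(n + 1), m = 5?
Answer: 63291/8 ≈ 7911.4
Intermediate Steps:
U(v, n) = 1/(8*(1 + n)) (U(v, n) = 1/(8*(n + 1)) = 1/(8*(1 + n)))
(U(-10, 4) + 31)*(51*m) = (1/(8*(1 + 4)) + 31)*(51*5) = ((⅛)/5 + 31)*255 = ((⅛)*(⅕) + 31)*255 = (1/40 + 31)*255 = (1241/40)*255 = 63291/8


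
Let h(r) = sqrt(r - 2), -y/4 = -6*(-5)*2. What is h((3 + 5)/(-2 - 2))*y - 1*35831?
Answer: -35831 - 480*I ≈ -35831.0 - 480.0*I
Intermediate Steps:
y = -240 (y = -4*(-6*(-5))*2 = -120*2 = -4*60 = -240)
h(r) = sqrt(-2 + r)
h((3 + 5)/(-2 - 2))*y - 1*35831 = sqrt(-2 + (3 + 5)/(-2 - 2))*(-240) - 1*35831 = sqrt(-2 + 8/(-4))*(-240) - 35831 = sqrt(-2 + 8*(-1/4))*(-240) - 35831 = sqrt(-2 - 2)*(-240) - 35831 = sqrt(-4)*(-240) - 35831 = (2*I)*(-240) - 35831 = -480*I - 35831 = -35831 - 480*I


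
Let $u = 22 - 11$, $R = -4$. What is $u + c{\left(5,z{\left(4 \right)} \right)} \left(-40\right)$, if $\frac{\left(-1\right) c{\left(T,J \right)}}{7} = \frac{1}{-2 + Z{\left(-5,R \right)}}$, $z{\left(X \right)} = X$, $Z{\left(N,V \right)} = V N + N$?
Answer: $\frac{423}{13} \approx 32.538$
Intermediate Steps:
$Z{\left(N,V \right)} = N + N V$ ($Z{\left(N,V \right)} = N V + N = N + N V$)
$u = 11$ ($u = 22 - 11 = 11$)
$c{\left(T,J \right)} = - \frac{7}{13}$ ($c{\left(T,J \right)} = - \frac{7}{-2 - 5 \left(1 - 4\right)} = - \frac{7}{-2 - -15} = - \frac{7}{-2 + 15} = - \frac{7}{13}$)
$u + c{\left(5,z{\left(4 \right)} \right)} \left(-40\right) = 11 - - \frac{280}{13} = 11 + \frac{280}{13} = \frac{423}{13}$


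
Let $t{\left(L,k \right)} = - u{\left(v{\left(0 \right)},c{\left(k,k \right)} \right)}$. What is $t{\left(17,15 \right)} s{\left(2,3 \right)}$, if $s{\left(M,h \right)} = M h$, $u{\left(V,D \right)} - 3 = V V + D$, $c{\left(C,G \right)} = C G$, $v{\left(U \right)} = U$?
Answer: $-1368$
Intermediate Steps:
$u{\left(V,D \right)} = 3 + D + V^{2}$ ($u{\left(V,D \right)} = 3 + \left(V V + D\right) = 3 + \left(V^{2} + D\right) = 3 + \left(D + V^{2}\right) = 3 + D + V^{2}$)
$t{\left(L,k \right)} = -3 - k^{2}$ ($t{\left(L,k \right)} = - (3 + k k + 0^{2}) = - (3 + k^{2} + 0) = - (3 + k^{2}) = -3 - k^{2}$)
$t{\left(17,15 \right)} s{\left(2,3 \right)} = \left(-3 - 15^{2}\right) 2 \cdot 3 = \left(-3 - 225\right) 6 = \left(-228\right) 6 = -1368$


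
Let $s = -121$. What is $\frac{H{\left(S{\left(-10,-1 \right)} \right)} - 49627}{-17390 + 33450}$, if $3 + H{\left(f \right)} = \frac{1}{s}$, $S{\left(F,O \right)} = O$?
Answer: $- \frac{6005231}{1943260} \approx -3.0903$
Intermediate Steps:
$H{\left(f \right)} = - \frac{364}{121}$ ($H{\left(f \right)} = -3 + \frac{1}{-121} = -3 - \frac{1}{121} = - \frac{364}{121}$)
$\frac{H{\left(S{\left(-10,-1 \right)} \right)} - 49627}{-17390 + 33450} = \frac{- \frac{364}{121} - 49627}{-17390 + 33450} = - \frac{6005231}{121 \cdot 16060} = \left(- \frac{6005231}{121}\right) \frac{1}{16060} = - \frac{6005231}{1943260}$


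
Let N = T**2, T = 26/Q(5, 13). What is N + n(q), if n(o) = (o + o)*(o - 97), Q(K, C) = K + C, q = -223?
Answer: 11560489/81 ≈ 1.4272e+5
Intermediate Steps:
Q(K, C) = C + K
n(o) = 2*o*(-97 + o) (n(o) = (2*o)*(-97 + o) = 2*o*(-97 + o))
T = 13/9 (T = 26/(13 + 5) = 26/18 = 26*(1/18) = 13/9 ≈ 1.4444)
N = 169/81 (N = (13/9)**2 = 169/81 ≈ 2.0864)
N + n(q) = 169/81 + 2*(-223)*(-97 - 223) = 169/81 + 2*(-223)*(-320) = 169/81 + 142720 = 11560489/81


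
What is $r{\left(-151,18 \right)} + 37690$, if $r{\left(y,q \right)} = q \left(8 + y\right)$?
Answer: $35116$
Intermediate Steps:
$r{\left(-151,18 \right)} + 37690 = 18 \left(8 - 151\right) + 37690 = 18 \left(-143\right) + 37690 = -2574 + 37690 = 35116$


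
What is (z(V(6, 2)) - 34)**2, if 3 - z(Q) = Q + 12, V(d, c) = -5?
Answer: 1444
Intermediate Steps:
z(Q) = -9 - Q (z(Q) = 3 - (Q + 12) = 3 - (12 + Q) = 3 + (-12 - Q) = -9 - Q)
(z(V(6, 2)) - 34)**2 = ((-9 - 1*(-5)) - 34)**2 = ((-9 + 5) - 34)**2 = (-4 - 34)**2 = (-38)**2 = 1444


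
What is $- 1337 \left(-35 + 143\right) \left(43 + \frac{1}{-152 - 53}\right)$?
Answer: $- \frac{1272706344}{205} \approx -6.2083 \cdot 10^{6}$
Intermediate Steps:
$- 1337 \left(-35 + 143\right) \left(43 + \frac{1}{-152 - 53}\right) = - 1337 \cdot 108 \left(43 + \frac{1}{-205}\right) = - 1337 \cdot 108 \left(43 - \frac{1}{205}\right) = - 1337 \cdot 108 \cdot \frac{8814}{205} = \left(-1337\right) \frac{951912}{205} = - \frac{1272706344}{205}$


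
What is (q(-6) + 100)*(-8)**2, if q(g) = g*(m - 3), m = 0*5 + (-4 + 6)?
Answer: 6784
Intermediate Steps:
m = 2 (m = 0 + 2 = 2)
q(g) = -g (q(g) = g*(2 - 3) = g*(-1) = -g)
(q(-6) + 100)*(-8)**2 = (-1*(-6) + 100)*(-8)**2 = (6 + 100)*64 = 106*64 = 6784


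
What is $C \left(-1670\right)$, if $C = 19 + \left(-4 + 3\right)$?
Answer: $-30060$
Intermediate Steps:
$C = 18$ ($C = 19 - 1 = 18$)
$C \left(-1670\right) = 18 \left(-1670\right) = -30060$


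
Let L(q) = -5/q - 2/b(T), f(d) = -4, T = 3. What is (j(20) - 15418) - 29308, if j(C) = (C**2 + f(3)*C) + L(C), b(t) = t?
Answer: -532883/12 ≈ -44407.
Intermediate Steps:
L(q) = -2/3 - 5/q (L(q) = -5/q - 2/3 = -2/3 - 5/q)
j(C) = -2/3 + C**2 - 5/C - 4*C (j(C) = (C**2 - 4*C) + (-2/3 - 5/C) = -2/3 + C**2 - 5/C - 4*C)
(j(20) - 15418) - 29308 = ((-2/3 + 20**2 - 5/20 - 4*20) - 15418) - 29308 = ((-2/3 + 400 - 5*1/20 - 80) - 15418) - 29308 = ((-2/3 + 400 - 1/4 - 80) - 15418) - 29308 = (3829/12 - 15418) - 29308 = -181187/12 - 29308 = -532883/12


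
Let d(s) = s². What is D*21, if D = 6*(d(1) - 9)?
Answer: -1008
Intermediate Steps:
D = -48 (D = 6*(1² - 9) = 6*(1 - 9) = 6*(-8) = -48)
D*21 = -48*21 = -1008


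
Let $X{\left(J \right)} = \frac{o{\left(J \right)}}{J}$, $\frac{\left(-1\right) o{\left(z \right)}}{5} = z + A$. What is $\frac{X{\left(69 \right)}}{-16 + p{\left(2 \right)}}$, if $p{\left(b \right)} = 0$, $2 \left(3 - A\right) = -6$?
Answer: $\frac{125}{368} \approx 0.33967$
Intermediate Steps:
$A = 6$ ($A = 3 - -3 = 3 + 3 = 6$)
$o{\left(z \right)} = -30 - 5 z$ ($o{\left(z \right)} = - 5 \left(z + 6\right) = - 5 \left(6 + z\right) = -30 - 5 z$)
$X{\left(J \right)} = \frac{-30 - 5 J}{J}$
$\frac{X{\left(69 \right)}}{-16 + p{\left(2 \right)}} = \frac{-5 - \frac{30}{69}}{-16 + 0} = \frac{-5 - \frac{10}{23}}{-16} = \left(-5 - \frac{10}{23}\right) \left(- \frac{1}{16}\right) = \left(- \frac{125}{23}\right) \left(- \frac{1}{16}\right) = \frac{125}{368}$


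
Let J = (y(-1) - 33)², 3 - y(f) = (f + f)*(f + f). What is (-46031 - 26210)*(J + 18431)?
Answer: -1414984467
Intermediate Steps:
y(f) = 3 - 4*f² (y(f) = 3 - (f + f)*(f + f) = 3 - 2*f*2*f = 3 - 4*f²)
J = 1156 (J = ((3 - 4*(-1)²) - 33)² = ((3 - 4*1) - 33)² = ((3 - 4) - 33)² = (-1 - 33)² = (-34)² = 1156)
(-46031 - 26210)*(J + 18431) = (-46031 - 26210)*(1156 + 18431) = -72241*19587 = -1414984467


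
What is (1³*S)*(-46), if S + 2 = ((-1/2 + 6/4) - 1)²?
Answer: 92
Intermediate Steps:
S = -2 (S = -2 + ((-1/2 + 6/4) - 1)² = -2 + ((-1*½ + 6*(¼)) - 1)² = -2 + ((-½ + 3/2) - 1)² = -2 + (1 - 1)² = -2 + 0² = -2 + 0 = -2)
(1³*S)*(-46) = (1³*(-2))*(-46) = (1*(-2))*(-46) = -2*(-46) = 92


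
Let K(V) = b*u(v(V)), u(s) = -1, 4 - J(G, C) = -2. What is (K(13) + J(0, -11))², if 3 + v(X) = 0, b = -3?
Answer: 81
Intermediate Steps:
J(G, C) = 6 (J(G, C) = 4 - 1*(-2) = 4 + 2 = 6)
v(X) = -3 (v(X) = -3 + 0 = -3)
K(V) = 3 (K(V) = -3*(-1) = 3)
(K(13) + J(0, -11))² = (3 + 6)² = 9² = 81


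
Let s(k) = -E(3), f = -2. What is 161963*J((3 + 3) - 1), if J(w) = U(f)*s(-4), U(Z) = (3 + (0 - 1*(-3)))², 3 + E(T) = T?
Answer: 0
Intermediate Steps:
E(T) = -3 + T
U(Z) = 36 (U(Z) = (3 + (0 + 3))² = (3 + 3)² = 6² = 36)
s(k) = 0 (s(k) = -(-3 + 3) = -1*0 = 0)
J(w) = 0 (J(w) = 36*0 = 0)
161963*J((3 + 3) - 1) = 161963*0 = 0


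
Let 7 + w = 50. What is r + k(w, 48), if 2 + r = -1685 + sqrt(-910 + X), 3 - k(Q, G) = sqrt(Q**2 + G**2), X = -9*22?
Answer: -1684 - sqrt(4153) + 2*I*sqrt(277) ≈ -1748.4 + 33.287*I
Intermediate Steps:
w = 43 (w = -7 + 50 = 43)
X = -198
k(Q, G) = 3 - sqrt(G**2 + Q**2) (k(Q, G) = 3 - sqrt(Q**2 + G**2) = 3 - sqrt(G**2 + Q**2))
r = -1687 + 2*I*sqrt(277) (r = -2 + (-1685 + sqrt(-910 - 198)) = -2 + (-1685 + sqrt(-1108)) = -2 + (-1685 + 2*I*sqrt(277)) = -1687 + 2*I*sqrt(277) ≈ -1687.0 + 33.287*I)
r + k(w, 48) = (-1687 + 2*I*sqrt(277)) + (3 - sqrt(48**2 + 43**2)) = (-1687 + 2*I*sqrt(277)) + (3 - sqrt(2304 + 1849)) = (-1687 + 2*I*sqrt(277)) + (3 - sqrt(4153)) = -1684 - sqrt(4153) + 2*I*sqrt(277)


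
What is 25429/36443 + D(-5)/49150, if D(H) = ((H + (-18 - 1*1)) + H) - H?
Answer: 624480359/895586725 ≈ 0.69729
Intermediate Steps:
D(H) = -19 + H (D(H) = ((H + (-18 - 1)) + H) - H = ((H - 19) + H) - H = ((-19 + H) + H) - H = (-19 + 2*H) - H = -19 + H)
25429/36443 + D(-5)/49150 = 25429/36443 + (-19 - 5)/49150 = 25429*(1/36443) - 24*1/49150 = 25429/36443 - 12/24575 = 624480359/895586725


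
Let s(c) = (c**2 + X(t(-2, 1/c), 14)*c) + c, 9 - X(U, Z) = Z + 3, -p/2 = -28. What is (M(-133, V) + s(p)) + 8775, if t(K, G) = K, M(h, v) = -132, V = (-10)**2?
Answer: 11387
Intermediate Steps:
p = 56 (p = -2*(-28) = 56)
V = 100
X(U, Z) = 6 - Z (X(U, Z) = 9 - (Z + 3) = 9 - (3 + Z) = 9 + (-3 - Z) = 6 - Z)
s(c) = c**2 - 7*c (s(c) = (c**2 + (6 - 1*14)*c) + c = (c**2 + (6 - 14)*c) + c = (c**2 - 8*c) + c = c**2 - 7*c)
(M(-133, V) + s(p)) + 8775 = (-132 + 56*(-7 + 56)) + 8775 = (-132 + 56*49) + 8775 = (-132 + 2744) + 8775 = 2612 + 8775 = 11387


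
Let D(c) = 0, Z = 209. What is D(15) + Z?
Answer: 209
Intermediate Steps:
D(15) + Z = 0 + 209 = 209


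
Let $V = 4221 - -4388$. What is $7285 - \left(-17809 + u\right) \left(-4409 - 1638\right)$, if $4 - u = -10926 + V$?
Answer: $-93648651$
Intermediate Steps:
$V = 8609$ ($V = 4221 + 4388 = 8609$)
$u = 2321$ ($u = 4 - \left(-10926 + 8609\right) = 4 - -2317 = 4 + 2317 = 2321$)
$7285 - \left(-17809 + u\right) \left(-4409 - 1638\right) = 7285 - \left(-17809 + 2321\right) \left(-4409 - 1638\right) = 7285 - \left(-15488\right) \left(-6047\right) = 7285 - 93655936 = -93648651$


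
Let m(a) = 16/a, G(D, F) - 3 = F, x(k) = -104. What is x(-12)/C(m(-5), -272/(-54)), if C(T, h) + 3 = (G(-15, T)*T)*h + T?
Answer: 70200/2009 ≈ 34.943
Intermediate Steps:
G(D, F) = 3 + F
C(T, h) = -3 + T + T*h*(3 + T) (C(T, h) = -3 + (((3 + T)*T)*h + T) = -3 + ((T*(3 + T))*h + T) = -3 + (T*h*(3 + T) + T) = -3 + (T + T*h*(3 + T)) = -3 + T + T*h*(3 + T))
x(-12)/C(m(-5), -272/(-54)) = -104/(-3 + 16/(-5) + (16/(-5))*(-272/(-54))*(3 + 16/(-5))) = -104/(-3 + 16*(-1/5) + (16*(-1/5))*(-272*(-1/54))*(3 + 16*(-1/5))) = -104/(-3 - 16/5 - 16/5*136/27*(3 - 16/5)) = -104/(-3 - 16/5 - 16/5*136/27*(-1/5)) = -104/(-3 - 16/5 + 2176/675) = -104/(-2009/675) = -104*(-675/2009) = 70200/2009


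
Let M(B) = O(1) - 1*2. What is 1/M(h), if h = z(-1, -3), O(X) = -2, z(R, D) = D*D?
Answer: -1/4 ≈ -0.25000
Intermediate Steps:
z(R, D) = D**2
h = 9 (h = (-3)**2 = 9)
M(B) = -4 (M(B) = -2 - 1*2 = -2 - 2 = -4)
1/M(h) = 1/(-4) = -1/4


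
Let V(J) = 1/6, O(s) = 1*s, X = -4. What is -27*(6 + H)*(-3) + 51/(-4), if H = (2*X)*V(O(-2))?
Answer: 1461/4 ≈ 365.25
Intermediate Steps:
O(s) = s
V(J) = 1/6
H = -4/3 (H = (2*(-4))*(1/6) = -8*1/6 = -4/3 ≈ -1.3333)
-27*(6 + H)*(-3) + 51/(-4) = -27*(6 - 4/3)*(-3) + 51/(-4) = -126*(-3) + 51*(-1/4) = -27*(-14) - 51/4 = 378 - 51/4 = 1461/4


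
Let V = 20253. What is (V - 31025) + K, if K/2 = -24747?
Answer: -60266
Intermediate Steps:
K = -49494 (K = 2*(-24747) = -49494)
(V - 31025) + K = (20253 - 31025) - 49494 = -10772 - 49494 = -60266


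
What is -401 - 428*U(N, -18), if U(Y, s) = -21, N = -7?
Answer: 8587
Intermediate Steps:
-401 - 428*U(N, -18) = -401 - 428*(-21) = -401 + 8988 = 8587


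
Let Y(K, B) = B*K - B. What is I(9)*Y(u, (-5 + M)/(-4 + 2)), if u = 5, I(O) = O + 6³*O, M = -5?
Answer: 39060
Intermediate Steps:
I(O) = 217*O (I(O) = O + 216*O = 217*O)
Y(K, B) = -B + B*K
I(9)*Y(u, (-5 + M)/(-4 + 2)) = (217*9)*(((-5 - 5)/(-4 + 2))*(-1 + 5)) = 1953*(-10/(-2)*4) = 1953*(-10*(-½)*4) = 1953*(5*4) = 1953*20 = 39060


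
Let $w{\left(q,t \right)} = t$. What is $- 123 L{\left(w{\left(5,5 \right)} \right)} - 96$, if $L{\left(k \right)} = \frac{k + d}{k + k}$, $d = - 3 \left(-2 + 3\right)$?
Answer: $- \frac{603}{5} \approx -120.6$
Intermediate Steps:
$d = -3$ ($d = \left(-3\right) 1 = -3$)
$L{\left(k \right)} = \frac{-3 + k}{2 k}$ ($L{\left(k \right)} = \frac{k - 3}{k + k} = \frac{-3 + k}{2 k}$)
$- 123 L{\left(w{\left(5,5 \right)} \right)} - 96 = - 123 \frac{-3 + 5}{2 \cdot 5} - 96 = - 123 \cdot \frac{1}{2} \cdot \frac{1}{5} \cdot 2 - 96 = \left(-123\right) \frac{1}{5} - 96 = - \frac{123}{5} - 96 = - \frac{603}{5}$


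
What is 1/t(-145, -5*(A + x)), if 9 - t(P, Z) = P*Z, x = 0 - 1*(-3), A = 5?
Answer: -1/5791 ≈ -0.00017268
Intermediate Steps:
x = 3 (x = 0 + 3 = 3)
t(P, Z) = 9 - P*Z
1/t(-145, -5*(A + x)) = 1/(9 - 1*(-145)*(-5*(5 + 3))) = 1/(9 - 1*(-145)*(-5*8)) = 1/(9 - 1*(-145)*(-40)) = 1/(9 - 5800) = 1/(-5791) = -1/5791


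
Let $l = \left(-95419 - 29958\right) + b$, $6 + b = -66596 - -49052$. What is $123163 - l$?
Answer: $266090$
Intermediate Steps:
$b = -17550$ ($b = -6 - 17544 = -17550$)
$l = -142927$ ($l = \left(-95419 - 29958\right) - 17550 = -125377 - 17550 = -142927$)
$123163 - l = 123163 - -142927 = 123163 + 142927 = 266090$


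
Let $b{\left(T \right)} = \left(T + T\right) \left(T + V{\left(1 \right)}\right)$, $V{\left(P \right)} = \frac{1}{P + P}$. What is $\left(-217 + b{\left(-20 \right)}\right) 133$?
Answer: $74879$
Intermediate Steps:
$V{\left(P \right)} = \frac{1}{2 P}$
$b{\left(T \right)} = 2 T \left(\frac{1}{2} + T\right)$ ($b{\left(T \right)} = \left(T + T\right) \left(T + \frac{1}{2 \cdot 1}\right) = 2 T \left(T + \frac{1}{2} \cdot 1\right) = 2 T \left(T + \frac{1}{2}\right) = 2 T \left(\frac{1}{2} + T\right)$)
$\left(-217 + b{\left(-20 \right)}\right) 133 = \left(-217 - 20 \left(1 + 2 \left(-20\right)\right)\right) 133 = \left(-217 - 20 \left(1 - 40\right)\right) 133 = \left(-217 - -780\right) 133 = \left(-217 + 780\right) 133 = 563 \cdot 133 = 74879$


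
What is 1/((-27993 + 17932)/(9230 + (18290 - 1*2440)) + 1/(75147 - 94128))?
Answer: -8351640/3350753 ≈ -2.4925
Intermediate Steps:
1/((-27993 + 17932)/(9230 + (18290 - 1*2440)) + 1/(75147 - 94128)) = 1/(-10061/(9230 + (18290 - 2440)) + 1/(-18981)) = 1/(-10061/(9230 + 15850) - 1/18981) = 1/(-10061/25080 - 1/18981) = 1/(-3350753/8351640) = -8351640/3350753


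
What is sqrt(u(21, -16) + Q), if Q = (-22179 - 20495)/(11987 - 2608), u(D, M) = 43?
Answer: sqrt(3382283117)/9379 ≈ 6.2008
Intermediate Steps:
Q = -42674/9379 ≈ -4.5499
sqrt(u(21, -16) + Q) = sqrt(43 - 42674/9379) = sqrt(360623/9379) = sqrt(3382283117)/9379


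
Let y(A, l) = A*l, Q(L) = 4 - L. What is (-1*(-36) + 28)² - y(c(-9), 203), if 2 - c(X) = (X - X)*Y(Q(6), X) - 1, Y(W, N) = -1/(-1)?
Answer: 3487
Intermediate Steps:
Y(W, N) = 1 (Y(W, N) = -1*(-1) = 1)
c(X) = 3 (c(X) = 2 - ((X - X)*1 - 1) = 2 - (0*1 - 1) = 2 - (0 - 1) = 2 - 1*(-1) = 2 + 1 = 3)
(-1*(-36) + 28)² - y(c(-9), 203) = (-1*(-36) + 28)² - 3*203 = (36 + 28)² - 1*609 = 64² - 609 = 4096 - 609 = 3487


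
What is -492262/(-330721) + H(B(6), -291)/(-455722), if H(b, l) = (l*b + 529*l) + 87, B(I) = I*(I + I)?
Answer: 141072988424/75358417781 ≈ 1.8720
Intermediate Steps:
B(I) = 2*I**2 (B(I) = I*(2*I) = 2*I**2)
H(b, l) = 87 + 529*l + b*l (H(b, l) = (b*l + 529*l) + 87 = (529*l + b*l) + 87 = 87 + 529*l + b*l)
-492262/(-330721) + H(B(6), -291)/(-455722) = -492262/(-330721) + (87 + 529*(-291) + (2*6**2)*(-291))/(-455722) = -492262*(-1/330721) + (87 - 153939 + (2*36)*(-291))*(-1/455722) = 492262/330721 + (87 - 153939 + 72*(-291))*(-1/455722) = 492262/330721 + (87 - 153939 - 20952)*(-1/455722) = 492262/330721 - 174804*(-1/455722) = 492262/330721 + 87402/227861 = 141072988424/75358417781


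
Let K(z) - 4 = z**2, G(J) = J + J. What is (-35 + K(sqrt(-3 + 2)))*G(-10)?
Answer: 640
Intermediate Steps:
G(J) = 2*J
K(z) = 4 + z**2
(-35 + K(sqrt(-3 + 2)))*G(-10) = (-35 + (4 + (sqrt(-3 + 2))**2))*(2*(-10)) = (-35 + (4 + (sqrt(-1))**2))*(-20) = (-35 + (4 + I**2))*(-20) = (-35 + (4 - 1))*(-20) = (-35 + 3)*(-20) = -32*(-20) = 640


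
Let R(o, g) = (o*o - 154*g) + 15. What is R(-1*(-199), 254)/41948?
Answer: 125/10487 ≈ 0.011920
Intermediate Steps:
R(o, g) = 15 + o² - 154*g (R(o, g) = (o² - 154*g) + 15 = 15 + o² - 154*g)
R(-1*(-199), 254)/41948 = (15 + (-1*(-199))² - 154*254)/41948 = (15 + 199² - 39116)*(1/41948) = (15 + 39601 - 39116)*(1/41948) = 500*(1/41948) = 125/10487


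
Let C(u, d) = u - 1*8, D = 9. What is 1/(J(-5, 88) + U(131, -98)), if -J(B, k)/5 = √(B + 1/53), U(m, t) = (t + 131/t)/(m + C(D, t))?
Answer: -1225784/203758945 + 307328*I*√3498/203758945 ≈ -0.0060159 + 0.089206*I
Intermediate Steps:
C(u, d) = -8 + u (C(u, d) = u - 8 = -8 + u)
U(m, t) = (t + 131/t)/(1 + m) (U(m, t) = (t + 131/t)/(m + (-8 + 9)) = (t + 131/t)/(m + 1) = (t + 131/t)/(1 + m))
J(B, k) = -5*√(1/53 + B) (J(B, k) = -5*√(B + 1/53) = -5*√(1/53 + B))
1/(J(-5, 88) + U(131, -98)) = 1/(-5*√(53 + 2809*(-5))/53 + (131 + (-98)²)/((-98)*(1 + 131))) = 1/(-5*√(53 - 14045)/53 - 1/98*(131 + 9604)/132) = 1/(-10*I*√3498/53 - 1/98*1/132*9735) = 1/(-10*I*√3498/53 - 295/392) = 1/(-295/392 - 10*I*√3498/53)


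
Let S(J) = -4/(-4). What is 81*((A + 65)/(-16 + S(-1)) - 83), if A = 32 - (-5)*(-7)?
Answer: -35289/5 ≈ -7057.8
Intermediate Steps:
S(J) = 1 (S(J) = -4*(-1/4) = 1)
A = -3 (A = 32 - 1*35 = 32 - 35 = -3)
81*((A + 65)/(-16 + S(-1)) - 83) = 81*((-3 + 65)/(-16 + 1) - 83) = 81*(62/(-15) - 83) = 81*(62*(-1/15) - 83) = 81*(-62/15 - 83) = 81*(-1307/15) = -35289/5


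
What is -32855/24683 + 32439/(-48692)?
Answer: -2400467497/1201864636 ≈ -1.9973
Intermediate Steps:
-32855/24683 + 32439/(-48692) = -32855*1/24683 + 32439*(-1/48692) = -32855/24683 - 32439/48692 = -2400467497/1201864636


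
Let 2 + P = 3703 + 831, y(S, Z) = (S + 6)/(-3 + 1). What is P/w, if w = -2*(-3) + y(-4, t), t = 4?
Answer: 4532/5 ≈ 906.40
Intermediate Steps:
y(S, Z) = -3 - S/2 (y(S, Z) = (6 + S)/(-2) = (6 + S)*(-½) = -3 - S/2)
P = 4532 (P = -2 + (3703 + 831) = -2 + 4534 = 4532)
w = 5 (w = -2*(-3) + (-3 - ½*(-4)) = 6 + (-3 + 2) = 6 - 1 = 5)
P/w = 4532/5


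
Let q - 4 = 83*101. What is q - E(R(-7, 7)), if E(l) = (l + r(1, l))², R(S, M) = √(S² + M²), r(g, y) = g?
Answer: 8288 - 14*√2 ≈ 8268.2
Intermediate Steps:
R(S, M) = √(M² + S²)
q = 8387 (q = 4 + 83*101 = 4 + 8383 = 8387)
E(l) = (1 + l)² (E(l) = (l + 1)² = (1 + l)²)
q - E(R(-7, 7)) = 8387 - (1 + √(7² + (-7)²))² = 8387 - (1 + √(49 + 49))² = 8387 - (1 + √98)² = 8387 - (1 + 7*√2)²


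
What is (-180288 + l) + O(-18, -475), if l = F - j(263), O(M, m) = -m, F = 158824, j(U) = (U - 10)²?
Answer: -84998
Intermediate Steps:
j(U) = (-10 + U)²
l = 94815 (l = 158824 - (-10 + 263)² = 158824 - 1*253² = 158824 - 1*64009 = 158824 - 64009 = 94815)
(-180288 + l) + O(-18, -475) = (-180288 + 94815) - 1*(-475) = -85473 + 475 = -84998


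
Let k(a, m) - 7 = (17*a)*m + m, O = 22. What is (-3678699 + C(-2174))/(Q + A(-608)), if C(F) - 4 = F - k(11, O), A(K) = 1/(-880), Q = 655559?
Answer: -3242810560/576891919 ≈ -5.6212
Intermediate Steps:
A(K) = -1/880
k(a, m) = 7 + m + 17*a*m (k(a, m) = 7 + ((17*a)*m + m) = 7 + (17*a*m + m) = 7 + (m + 17*a*m) = 7 + m + 17*a*m)
C(F) = -4139 + F (C(F) = 4 + (F - (7 + 22 + 17*11*22)) = 4 + (F - (7 + 22 + 4114)) = 4 + (F - 1*4143) = 4 + (F - 4143) = 4 + (-4143 + F) = -4139 + F)
(-3678699 + C(-2174))/(Q + A(-608)) = (-3678699 + (-4139 - 2174))/(655559 - 1/880) = (-3678699 - 6313)/(576891919/880) = -3685012*880/576891919 = -3242810560/576891919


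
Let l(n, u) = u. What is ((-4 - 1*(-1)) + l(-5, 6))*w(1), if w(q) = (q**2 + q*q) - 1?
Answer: 3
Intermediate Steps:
w(q) = -1 + 2*q**2 (w(q) = (q**2 + q**2) - 1 = 2*q**2 - 1 = -1 + 2*q**2)
((-4 - 1*(-1)) + l(-5, 6))*w(1) = ((-4 - 1*(-1)) + 6)*(-1 + 2*1**2) = ((-4 + 1) + 6)*(-1 + 2*1) = (-3 + 6)*(-1 + 2) = 3*1 = 3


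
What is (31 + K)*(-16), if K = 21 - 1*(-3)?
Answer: -880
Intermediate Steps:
K = 24 (K = 21 + 3 = 24)
(31 + K)*(-16) = (31 + 24)*(-16) = 55*(-16) = -880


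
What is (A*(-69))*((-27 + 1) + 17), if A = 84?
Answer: 52164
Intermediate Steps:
(A*(-69))*((-27 + 1) + 17) = (84*(-69))*((-27 + 1) + 17) = -5796*(-26 + 17) = -5796*(-9) = 52164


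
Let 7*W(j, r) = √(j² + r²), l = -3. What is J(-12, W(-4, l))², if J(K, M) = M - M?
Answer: 0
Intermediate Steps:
W(j, r) = √(j² + r²)/7
J(K, M) = 0
J(-12, W(-4, l))² = 0² = 0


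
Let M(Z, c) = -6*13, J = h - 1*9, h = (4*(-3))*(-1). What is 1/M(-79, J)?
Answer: -1/78 ≈ -0.012821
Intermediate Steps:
h = 12 (h = -12*(-1) = 12)
J = 3 (J = 12 - 1*9 = 12 - 9 = 3)
M(Z, c) = -78
1/M(-79, J) = 1/(-78) = -1/78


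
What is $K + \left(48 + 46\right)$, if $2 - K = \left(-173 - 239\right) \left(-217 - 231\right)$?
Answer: $-184480$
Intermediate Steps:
$K = -184574$ ($K = 2 - \left(-173 - 239\right) \left(-217 - 231\right) = 2 - \left(-412\right) \left(-448\right) = 2 - 184576 = -184574$)
$K + \left(48 + 46\right) = -184574 + \left(48 + 46\right) = -184574 + 94 = -184480$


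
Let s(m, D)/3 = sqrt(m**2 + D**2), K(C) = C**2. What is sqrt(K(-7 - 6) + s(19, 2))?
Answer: sqrt(169 + 3*sqrt(365)) ≈ 15.044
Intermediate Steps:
s(m, D) = 3*sqrt(D**2 + m**2) (s(m, D) = 3*sqrt(m**2 + D**2) = 3*sqrt(D**2 + m**2))
sqrt(K(-7 - 6) + s(19, 2)) = sqrt((-7 - 6)**2 + 3*sqrt(2**2 + 19**2)) = sqrt((-13)**2 + 3*sqrt(4 + 361)) = sqrt(169 + 3*sqrt(365))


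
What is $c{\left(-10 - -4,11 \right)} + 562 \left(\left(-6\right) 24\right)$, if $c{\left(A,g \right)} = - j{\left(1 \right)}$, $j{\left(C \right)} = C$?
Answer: $-80929$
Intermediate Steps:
$c{\left(A,g \right)} = -1$ ($c{\left(A,g \right)} = \left(-1\right) 1 = -1$)
$c{\left(-10 - -4,11 \right)} + 562 \left(\left(-6\right) 24\right) = -1 + 562 \left(\left(-6\right) 24\right) = -1 + 562 \left(-144\right) = -1 - 80928 = -80929$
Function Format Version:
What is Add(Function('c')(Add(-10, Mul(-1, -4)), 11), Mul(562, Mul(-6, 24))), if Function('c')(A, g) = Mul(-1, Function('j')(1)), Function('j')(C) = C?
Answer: -80929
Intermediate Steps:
Function('c')(A, g) = -1 (Function('c')(A, g) = Mul(-1, 1) = -1)
Add(Function('c')(Add(-10, Mul(-1, -4)), 11), Mul(562, Mul(-6, 24))) = Add(-1, Mul(562, Mul(-6, 24))) = Add(-1, Mul(562, -144)) = Add(-1, -80928) = -80929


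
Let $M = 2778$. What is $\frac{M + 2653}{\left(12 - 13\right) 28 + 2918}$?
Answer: $\frac{5431}{2890} \approx 1.8792$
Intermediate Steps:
$\frac{M + 2653}{\left(12 - 13\right) 28 + 2918} = \frac{2778 + 2653}{\left(12 - 13\right) 28 + 2918} = \frac{5431}{\left(-1\right) 28 + 2918} = \frac{5431}{-28 + 2918} = \frac{5431}{2890}$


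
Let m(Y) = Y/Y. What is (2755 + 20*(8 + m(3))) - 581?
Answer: 2354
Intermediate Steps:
m(Y) = 1
(2755 + 20*(8 + m(3))) - 581 = (2755 + 20*(8 + 1)) - 581 = (2755 + 20*9) - 581 = (2755 + 180) - 581 = 2935 - 581 = 2354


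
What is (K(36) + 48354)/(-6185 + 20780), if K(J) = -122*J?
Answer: 14654/4865 ≈ 3.0121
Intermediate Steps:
(K(36) + 48354)/(-6185 + 20780) = (-122*36 + 48354)/(-6185 + 20780) = (-4392 + 48354)/14595 = 43962*(1/14595) = 14654/4865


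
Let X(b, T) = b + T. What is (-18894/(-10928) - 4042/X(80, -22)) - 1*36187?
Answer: -5744816053/158456 ≈ -36255.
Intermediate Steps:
X(b, T) = T + b
(-18894/(-10928) - 4042/X(80, -22)) - 1*36187 = (-18894/(-10928) - 4042/(-22 + 80)) - 1*36187 = (-18894*(-1/10928) - 4042/58) - 36187 = (9447/5464 - 4042*1/58) - 36187 = (9447/5464 - 2021/29) - 36187 = -10768781/158456 - 36187 = -5744816053/158456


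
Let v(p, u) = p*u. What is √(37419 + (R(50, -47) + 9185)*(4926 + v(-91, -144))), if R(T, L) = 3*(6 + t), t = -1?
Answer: √165913419 ≈ 12881.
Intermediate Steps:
R(T, L) = 15 (R(T, L) = 3*(6 - 1) = 3*5 = 15)
√(37419 + (R(50, -47) + 9185)*(4926 + v(-91, -144))) = √(37419 + (15 + 9185)*(4926 - 91*(-144))) = √(37419 + 9200*(4926 + 13104)) = √(37419 + 9200*18030) = √(37419 + 165876000) = √165913419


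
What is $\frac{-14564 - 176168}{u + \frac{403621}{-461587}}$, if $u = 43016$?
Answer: $- \frac{88039411684}{19855222771} \approx -4.4341$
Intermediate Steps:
$\frac{-14564 - 176168}{u + \frac{403621}{-461587}} = \frac{-14564 - 176168}{43016 + \frac{403621}{-461587}} = - \frac{190732}{43016 + 403621 \left(- \frac{1}{461587}\right)} = - \frac{190732}{43016 - \frac{403621}{461587}} = - \frac{190732}{\frac{19855222771}{461587}} = \left(-190732\right) \frac{461587}{19855222771} = - \frac{88039411684}{19855222771}$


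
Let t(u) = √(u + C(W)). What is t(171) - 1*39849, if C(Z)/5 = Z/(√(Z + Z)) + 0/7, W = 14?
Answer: -39849 + √(171 + 5*√7) ≈ -39835.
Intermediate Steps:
C(Z) = 5*√2*√Z/2 (C(Z) = 5*(Z/(√(Z + Z)) + 0/7) = 5*(Z/(√(2*Z)) + 0*(⅐)) = 5*(Z/((√2*√Z)) + 0) = 5*(Z*(√2/(2*√Z)) + 0) = 5*(√2*√Z/2 + 0) = 5*(√2*√Z/2) = 5*√2*√Z/2)
t(u) = √(u + 5*√7) (t(u) = √(u + 5*√2*√14/2) = √(u + 5*√7))
t(171) - 1*39849 = √(171 + 5*√7) - 1*39849 = √(171 + 5*√7) - 39849 = -39849 + √(171 + 5*√7)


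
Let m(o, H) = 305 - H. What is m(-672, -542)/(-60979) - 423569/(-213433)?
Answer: 25648036300/13014930907 ≈ 1.9707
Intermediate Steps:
m(-672, -542)/(-60979) - 423569/(-213433) = (305 - 1*(-542))/(-60979) - 423569/(-213433) = (305 + 542)*(-1/60979) - 423569*(-1/213433) = 847*(-1/60979) + 423569/213433 = -847/60979 + 423569/213433 = 25648036300/13014930907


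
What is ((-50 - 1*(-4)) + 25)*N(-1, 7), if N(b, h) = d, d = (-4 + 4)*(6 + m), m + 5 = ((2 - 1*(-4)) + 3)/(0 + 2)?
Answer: 0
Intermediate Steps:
m = -½ (m = -5 + ((2 - 1*(-4)) + 3)/(0 + 2) = -5 + ((2 + 4) + 3)/2 = -5 + (6 + 3)*(½) = -5 + 9*(½) = -5 + 9/2 = -½ ≈ -0.50000)
d = 0 (d = (-4 + 4)*(6 - ½) = 0*(11/2) = 0)
N(b, h) = 0
((-50 - 1*(-4)) + 25)*N(-1, 7) = ((-50 - 1*(-4)) + 25)*0 = ((-50 + 4) + 25)*0 = (-46 + 25)*0 = -21*0 = 0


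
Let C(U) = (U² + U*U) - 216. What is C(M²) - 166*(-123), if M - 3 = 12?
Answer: 121452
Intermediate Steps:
M = 15 (M = 3 + 12 = 15)
C(U) = -216 + 2*U² (C(U) = (U² + U²) - 216 = 2*U² - 216 = -216 + 2*U²)
C(M²) - 166*(-123) = (-216 + 2*(15²)²) - 166*(-123) = (-216 + 2*225²) - 1*(-20418) = (-216 + 2*50625) + 20418 = (-216 + 101250) + 20418 = 101034 + 20418 = 121452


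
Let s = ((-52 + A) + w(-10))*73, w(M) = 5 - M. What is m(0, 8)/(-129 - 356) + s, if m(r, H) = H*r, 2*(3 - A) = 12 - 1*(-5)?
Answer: -6205/2 ≈ -3102.5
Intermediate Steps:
A = -11/2 (A = 3 - (12 - 1*(-5))/2 = 3 - (12 + 5)/2 = 3 - 1/2*17 = 3 - 17/2 = -11/2 ≈ -5.5000)
s = -6205/2 (s = ((-52 - 11/2) + (5 - 1*(-10)))*73 = (-115/2 + (5 + 10))*73 = (-115/2 + 15)*73 = -85/2*73 = -6205/2 ≈ -3102.5)
m(0, 8)/(-129 - 356) + s = (8*0)/(-129 - 356) - 6205/2 = 0/(-485) - 6205/2 = -1/485*0 - 6205/2 = 0 - 6205/2 = -6205/2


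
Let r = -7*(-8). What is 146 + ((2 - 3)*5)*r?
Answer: -134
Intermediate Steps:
r = 56
146 + ((2 - 3)*5)*r = 146 + ((2 - 3)*5)*56 = 146 - 1*5*56 = 146 - 5*56 = 146 - 280 = -134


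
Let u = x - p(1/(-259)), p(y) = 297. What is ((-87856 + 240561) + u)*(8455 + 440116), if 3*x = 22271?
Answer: 215087551645/3 ≈ 7.1696e+10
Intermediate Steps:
x = 22271/3 (x = (1/3)*22271 = 22271/3 ≈ 7423.7)
u = 21380/3 (u = 22271/3 - 1*297 = 22271/3 - 297 = 21380/3 ≈ 7126.7)
((-87856 + 240561) + u)*(8455 + 440116) = ((-87856 + 240561) + 21380/3)*(8455 + 440116) = (152705 + 21380/3)*448571 = (479495/3)*448571 = 215087551645/3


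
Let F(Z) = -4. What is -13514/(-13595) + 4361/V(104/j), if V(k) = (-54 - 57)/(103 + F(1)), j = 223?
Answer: -1955997217/503015 ≈ -3888.5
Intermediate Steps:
V(k) = -37/33 (V(k) = (-54 - 57)/(103 - 4) = -111/99 = -111*1/99 = -37/33)
-13514/(-13595) + 4361/V(104/j) = -13514/(-13595) + 4361/(-37/33) = -13514*(-1/13595) + 4361*(-33/37) = 13514/13595 - 143913/37 = -1955997217/503015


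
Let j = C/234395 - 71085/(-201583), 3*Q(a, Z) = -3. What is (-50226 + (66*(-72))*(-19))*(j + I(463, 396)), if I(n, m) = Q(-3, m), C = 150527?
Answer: -9790931217078/47250047285 ≈ -207.22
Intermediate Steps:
Q(a, Z) = -1 (Q(a, Z) = (⅓)*(-3) = -1)
j = 47005652816/47250047285 (j = 150527/234395 - 71085/(-201583) = 150527*(1/234395) - 71085*(-1/201583) = 150527/234395 + 71085/201583 = 47005652816/47250047285 ≈ 0.99483)
I(n, m) = -1
(-50226 + (66*(-72))*(-19))*(j + I(463, 396)) = (-50226 + (66*(-72))*(-19))*(47005652816/47250047285 - 1) = (-50226 - 4752*(-19))*(-244394469/47250047285) = (-50226 + 90288)*(-244394469/47250047285) = 40062*(-244394469/47250047285) = -9790931217078/47250047285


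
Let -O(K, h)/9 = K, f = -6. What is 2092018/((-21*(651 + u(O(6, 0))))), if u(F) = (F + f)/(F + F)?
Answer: -3138027/20524 ≈ -152.90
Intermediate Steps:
O(K, h) = -9*K
u(F) = (-6 + F)/(2*F) (u(F) = (F - 6)/(F + F) = (-6 + F)/((2*F)) = (-6 + F)*(1/(2*F)) = (-6 + F)/(2*F))
2092018/((-21*(651 + u(O(6, 0))))) = 2092018/((-21*(651 + (-6 - 9*6)/(2*((-9*6)))))) = 2092018/((-21*(651 + (½)*(-6 - 54)/(-54)))) = 2092018/((-21*(651 + (½)*(-1/54)*(-60)))) = 2092018/((-21*(651 + 5/9))) = 2092018/((-21*5864/9)) = 2092018/(-41048/3) = 2092018*(-3/41048) = -3138027/20524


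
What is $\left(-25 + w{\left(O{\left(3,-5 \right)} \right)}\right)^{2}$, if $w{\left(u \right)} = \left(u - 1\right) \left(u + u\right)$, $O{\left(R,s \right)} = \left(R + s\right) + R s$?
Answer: $344569$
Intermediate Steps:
$O{\left(R,s \right)} = R + s + R s$
$w{\left(u \right)} = 2 u \left(-1 + u\right)$ ($w{\left(u \right)} = \left(-1 + u\right) 2 u = 2 u \left(-1 + u\right)$)
$\left(-25 + w{\left(O{\left(3,-5 \right)} \right)}\right)^{2} = \left(-25 + 2 \left(3 - 5 + 3 \left(-5\right)\right) \left(-1 + \left(3 - 5 + 3 \left(-5\right)\right)\right)\right)^{2} = \left(-25 + 2 \left(3 - 5 - 15\right) \left(-1 - 17\right)\right)^{2} = \left(-25 + 2 \left(-17\right) \left(-1 - 17\right)\right)^{2} = \left(-25 + 2 \left(-17\right) \left(-18\right)\right)^{2} = \left(-25 + 612\right)^{2} = 587^{2} = 344569$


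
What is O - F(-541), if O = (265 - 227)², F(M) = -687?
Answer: 2131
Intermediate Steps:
O = 1444 (O = 38² = 1444)
O - F(-541) = 1444 - 1*(-687) = 1444 + 687 = 2131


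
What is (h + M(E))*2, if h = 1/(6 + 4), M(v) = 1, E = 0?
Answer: 11/5 ≈ 2.2000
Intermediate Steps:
h = ⅒ (h = 1/10 = ⅒ ≈ 0.10000)
(h + M(E))*2 = (⅒ + 1)*2 = (11/10)*2 = 11/5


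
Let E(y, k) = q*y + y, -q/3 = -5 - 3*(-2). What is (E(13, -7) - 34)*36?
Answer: -2160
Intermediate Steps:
q = -3 (q = -3*(-5 - 3*(-2)) = -3*(-5 + 6) = -3*1 = -3)
E(y, k) = -2*y (E(y, k) = -3*y + y = -2*y)
(E(13, -7) - 34)*36 = (-2*13 - 34)*36 = (-26 - 34)*36 = -60*36 = -2160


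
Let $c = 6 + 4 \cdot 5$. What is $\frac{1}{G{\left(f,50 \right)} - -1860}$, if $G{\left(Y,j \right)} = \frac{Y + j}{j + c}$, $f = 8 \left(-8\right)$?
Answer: $\frac{38}{70673} \approx 0.00053769$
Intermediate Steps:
$f = -64$
$c = 26$ ($c = 6 + 20 = 26$)
$G{\left(Y,j \right)} = \frac{Y + j}{26 + j}$ ($G{\left(Y,j \right)} = \frac{Y + j}{j + 26} = \frac{Y + j}{26 + j}$)
$\frac{1}{G{\left(f,50 \right)} - -1860} = \frac{1}{\frac{-64 + 50}{26 + 50} - -1860} = \frac{1}{\frac{1}{76} \left(-14\right) + 1860} = \frac{1}{- \frac{7}{38} + 1860} = \frac{1}{\frac{70673}{38}} = \frac{38}{70673}$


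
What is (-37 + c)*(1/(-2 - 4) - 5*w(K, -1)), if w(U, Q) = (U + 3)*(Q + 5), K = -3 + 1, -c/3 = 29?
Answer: 7502/3 ≈ 2500.7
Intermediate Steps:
c = -87 (c = -3*29 = -87)
K = -2
w(U, Q) = (3 + U)*(5 + Q)
(-37 + c)*(1/(-2 - 4) - 5*w(K, -1)) = (-37 - 87)*(1/(-2 - 4) - 5*(15 + 3*(-1) + 5*(-2) - 1*(-2))) = -124*(1/(-6) - 5*(15 - 3 - 10 + 2)) = -124*(-1/6 - 5*4) = -124*(-1/6 - 20) = -124*(-121/6) = 7502/3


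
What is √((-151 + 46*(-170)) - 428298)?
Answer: I*√436269 ≈ 660.51*I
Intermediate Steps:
√((-151 + 46*(-170)) - 428298) = √((-151 - 7820) - 428298) = √(-7971 - 428298) = √(-436269) = I*√436269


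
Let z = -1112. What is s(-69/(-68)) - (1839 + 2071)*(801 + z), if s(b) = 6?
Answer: 1216016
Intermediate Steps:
s(-69/(-68)) - (1839 + 2071)*(801 + z) = 6 - (1839 + 2071)*(801 - 1112) = 6 - 3910*(-311) = 6 - 1*(-1216010) = 6 + 1216010 = 1216016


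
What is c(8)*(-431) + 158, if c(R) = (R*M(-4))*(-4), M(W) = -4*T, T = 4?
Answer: -220514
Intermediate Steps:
M(W) = -16 (M(W) = -4*4 = -16)
c(R) = 64*R (c(R) = (R*(-16))*(-4) = -16*R*(-4) = 64*R)
c(8)*(-431) + 158 = (64*8)*(-431) + 158 = 512*(-431) + 158 = -220672 + 158 = -220514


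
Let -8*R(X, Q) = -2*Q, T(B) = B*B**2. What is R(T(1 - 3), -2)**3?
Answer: -1/8 ≈ -0.12500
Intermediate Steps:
T(B) = B**3
R(X, Q) = Q/4 (R(X, Q) = -(-1)*Q/4 = Q/4)
R(T(1 - 3), -2)**3 = ((1/4)*(-2))**3 = (-1/2)**3 = -1/8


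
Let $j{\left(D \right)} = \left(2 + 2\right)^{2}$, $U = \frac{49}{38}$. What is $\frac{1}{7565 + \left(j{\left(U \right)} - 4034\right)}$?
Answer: $\frac{1}{3547} \approx 0.00028193$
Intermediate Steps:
$U = \frac{49}{38}$ ($U = 49 \cdot \frac{1}{38} = \frac{49}{38} \approx 1.2895$)
$j{\left(D \right)} = 16$ ($j{\left(D \right)} = 4^{2} = 16$)
$\frac{1}{7565 + \left(j{\left(U \right)} - 4034\right)} = \frac{1}{7565 + \left(16 - 4034\right)} = \frac{1}{7565 - 4018} = \frac{1}{3547}$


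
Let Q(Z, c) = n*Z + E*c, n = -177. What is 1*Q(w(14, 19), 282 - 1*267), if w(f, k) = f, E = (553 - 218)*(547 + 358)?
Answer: 4545147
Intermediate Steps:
E = 303175 (E = 335*905 = 303175)
Q(Z, c) = -177*Z + 303175*c
1*Q(w(14, 19), 282 - 1*267) = 1*(-177*14 + 303175*(282 - 1*267)) = 1*(-2478 + 303175*(282 - 267)) = 1*(-2478 + 303175*15) = 1*(-2478 + 4547625) = 1*4545147 = 4545147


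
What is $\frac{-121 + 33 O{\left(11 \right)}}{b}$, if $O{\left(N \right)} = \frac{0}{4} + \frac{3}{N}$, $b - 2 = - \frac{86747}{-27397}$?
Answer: $- \frac{3068464}{141541} \approx -21.679$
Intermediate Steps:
$b = \frac{141541}{27397}$ ($b = 2 - \frac{86747}{-27397} = 2 - - \frac{86747}{27397} = 2 + \frac{86747}{27397} = \frac{141541}{27397} \approx 5.1663$)
$O{\left(N \right)} = \frac{3}{N}$ ($O{\left(N \right)} = 0 \cdot \frac{1}{4} + \frac{3}{N} = 0 + \frac{3}{N} = \frac{3}{N}$)
$\frac{-121 + 33 O{\left(11 \right)}}{b} = \frac{-121 + 33 \cdot \frac{3}{11}}{\frac{141541}{27397}} = \left(-121 + 33 \cdot 3 \cdot \frac{1}{11}\right) \frac{27397}{141541} = \left(-121 + 33 \cdot \frac{3}{11}\right) \frac{27397}{141541} = \left(-121 + 9\right) \frac{27397}{141541} = \left(-112\right) \frac{27397}{141541} = - \frac{3068464}{141541}$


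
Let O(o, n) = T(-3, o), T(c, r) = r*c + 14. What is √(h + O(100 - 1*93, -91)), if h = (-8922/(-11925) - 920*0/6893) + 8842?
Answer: √5584413741/795 ≈ 93.999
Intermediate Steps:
T(c, r) = 14 + c*r (T(c, r) = c*r + 14 = 14 + c*r)
O(o, n) = 14 - 3*o
h = 35149924/3975 (h = (-8922*(-1/11925) + 0*(1/6893)) + 8842 = (2974/3975 + 0) + 8842 = 2974/3975 + 8842 = 35149924/3975 ≈ 8842.8)
√(h + O(100 - 1*93, -91)) = √(35149924/3975 + (14 - 3*(100 - 1*93))) = √(35149924/3975 + (14 - 3*(100 - 93))) = √(35149924/3975 + (14 - 3*7)) = √(35149924/3975 + (14 - 21)) = √(35149924/3975 - 7) = √(35122099/3975) = √5584413741/795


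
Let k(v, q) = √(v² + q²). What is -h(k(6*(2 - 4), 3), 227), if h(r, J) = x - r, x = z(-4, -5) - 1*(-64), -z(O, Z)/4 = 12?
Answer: -16 + 3*√17 ≈ -3.6307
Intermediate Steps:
z(O, Z) = -48 (z(O, Z) = -4*12 = -48)
k(v, q) = √(q² + v²)
x = 16 (x = -48 - 1*(-64) = -48 + 64 = 16)
h(r, J) = 16 - r
-h(k(6*(2 - 4), 3), 227) = -(16 - √(3² + (6*(2 - 4))²)) = -(16 - √(9 + (6*(-2))²)) = -(16 - √(9 + (-12)²)) = -(16 - √(9 + 144)) = -(16 - √153) = -(16 - 3*√17) = -16 + 3*√17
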